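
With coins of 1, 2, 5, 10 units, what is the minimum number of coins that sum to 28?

5

Greedy: take as many of the largest coin as possible, then repeat with the remainder.
28 − 2×10→8 − 1×5→3 − 1×2→1 − 1×1→0
Total coins = 2 + 1 + 1 + 1 = 5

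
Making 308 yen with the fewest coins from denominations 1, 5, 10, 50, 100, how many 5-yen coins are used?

1

Greedy: take as many of the largest coin as possible, then repeat with the remainder.
308 − 3×100→8 − 1×5→3 − 3×1→0
Count of 5: 1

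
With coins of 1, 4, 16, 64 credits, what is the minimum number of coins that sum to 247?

247 = 3×64 + 3×16 + 1×4 + 3×1
Total coins = 3 + 3 + 1 + 3 = 10

10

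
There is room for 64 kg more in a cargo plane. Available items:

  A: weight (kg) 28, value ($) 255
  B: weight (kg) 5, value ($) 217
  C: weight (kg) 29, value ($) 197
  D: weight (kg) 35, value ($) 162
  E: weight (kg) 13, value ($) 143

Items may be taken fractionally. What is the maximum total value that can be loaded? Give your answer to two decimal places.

737.28

Sort by value per unit weight and fill in that order.
Order: B (217/5=43.40) > E (143/13=11.00) > A (255/28=9.11) > C (197/29=6.79) > D (162/35=4.63)
Fill: take B (5 @ 217) → take E (13 @ 143) → take A (28 @ 255) → take 18/29 of C → 122.28; 64/64 used.
Total value = 737.28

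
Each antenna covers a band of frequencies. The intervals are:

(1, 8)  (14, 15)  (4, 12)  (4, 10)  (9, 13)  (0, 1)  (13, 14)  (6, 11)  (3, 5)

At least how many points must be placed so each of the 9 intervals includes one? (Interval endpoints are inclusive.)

Sort by right endpoint; whenever an interval is uncovered, place a point at its right end.
Sorted: [0,1] [3,5] [1,8] [4,10] [6,11] [4,12] [9,13] [13,14] [14,15]
{[0,1]} hit by 1; {[3,5],[1,8],[4,10]} hit by 5; {[6,11],[4,12],[9,13]} hit by 11; {[13,14],[14,15]} hit by 14.
Points: 1, 5, 11, 14 (4 total).

4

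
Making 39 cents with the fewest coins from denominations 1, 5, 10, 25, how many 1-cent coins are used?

4

39 = 1×25 + 1×10 + 4×1
Count of 1: 4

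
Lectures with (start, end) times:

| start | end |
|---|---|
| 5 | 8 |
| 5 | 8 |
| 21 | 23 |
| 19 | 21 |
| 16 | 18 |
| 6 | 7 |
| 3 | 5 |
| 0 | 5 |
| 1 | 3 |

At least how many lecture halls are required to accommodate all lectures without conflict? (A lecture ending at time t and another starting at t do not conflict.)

3

starts: [0, 1, 3, 5, 5, 6, 16, 19, 21]
ends:   [3, 5, 5, 7, 8, 8, 18, 21, 23]
s0→1 s1→2 e3→1 s3→2 e5→1 e5→0 s5→1 s5→2 s6→3  — peak 3.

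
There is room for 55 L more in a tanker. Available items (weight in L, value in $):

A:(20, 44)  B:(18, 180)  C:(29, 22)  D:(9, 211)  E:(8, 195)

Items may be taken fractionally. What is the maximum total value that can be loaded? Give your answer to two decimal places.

Sort by value per unit weight and fill in that order.
Ratios (sorted): E 24.38, D 23.44, B 10.00, A 2.20, C 0.76
take E (8 @ 195); take D (9 @ 211); take B (18 @ 180); take A (20 @ 44). Capacity used 55/55.
Total value = 630.00

630.00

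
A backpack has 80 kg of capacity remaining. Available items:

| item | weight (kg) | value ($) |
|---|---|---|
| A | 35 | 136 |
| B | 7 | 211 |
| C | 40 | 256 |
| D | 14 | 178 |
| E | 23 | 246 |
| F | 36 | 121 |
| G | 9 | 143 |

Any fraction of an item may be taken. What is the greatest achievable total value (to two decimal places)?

950.80

Ratios (sorted): B 30.14, G 15.89, D 12.71, E 10.70, C 6.40, A 3.89, F 3.36
take B (7 @ 211); take G (9 @ 143); take D (14 @ 178); take E (23 @ 246); take 27/40 of C → 172.80. Capacity used 80/80.
Total value = 950.80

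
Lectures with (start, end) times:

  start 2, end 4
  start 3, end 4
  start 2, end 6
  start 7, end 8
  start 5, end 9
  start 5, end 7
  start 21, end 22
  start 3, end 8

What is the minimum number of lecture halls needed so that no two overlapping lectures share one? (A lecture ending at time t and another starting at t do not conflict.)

4

Count concurrent intervals with a sweep; the peak is the room count.
starts: [2, 2, 3, 3, 5, 5, 7, 21]
ends:   [4, 4, 6, 7, 8, 8, 9, 22]
s2→1 s2→2 s3→3 s3→4  — peak 4.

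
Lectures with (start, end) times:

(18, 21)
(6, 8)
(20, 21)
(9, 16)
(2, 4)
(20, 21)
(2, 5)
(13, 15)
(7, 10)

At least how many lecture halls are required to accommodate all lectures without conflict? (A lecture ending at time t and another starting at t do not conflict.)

3

starts: [2, 2, 6, 7, 9, 13, 18, 20, 20]
ends:   [4, 5, 8, 10, 15, 16, 21, 21, 21]
s2→1 s2→2 e4→1 e5→0 s6→1 s7→2 e8→1 s9→2 e10→1 s13→2 e15→1 e16→0 s18→1 s20→2 s20→3  — peak 3.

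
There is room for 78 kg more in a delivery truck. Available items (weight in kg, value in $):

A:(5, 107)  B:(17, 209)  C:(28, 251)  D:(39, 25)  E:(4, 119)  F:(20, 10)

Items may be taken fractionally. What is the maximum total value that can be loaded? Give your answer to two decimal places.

701.38

Ratios (sorted): E 29.75, A 21.40, B 12.29, C 8.96, D 0.64, F 0.50
take E (4 @ 119); take A (5 @ 107); take B (17 @ 209); take C (28 @ 251); take 24/39 of D → 15.38. Capacity used 78/78.
Total value = 701.38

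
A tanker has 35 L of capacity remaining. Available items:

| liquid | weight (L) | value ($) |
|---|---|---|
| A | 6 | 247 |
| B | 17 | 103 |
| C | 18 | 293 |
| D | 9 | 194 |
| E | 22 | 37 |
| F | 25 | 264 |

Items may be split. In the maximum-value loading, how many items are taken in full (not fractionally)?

Greedy by value/weight ratio, highest first.
Order: A (247/6=41.17) > D (194/9=21.56) > C (293/18=16.28) > F (264/25=10.56) > B (103/17=6.06) > E (37/22=1.68)
Fill: take A (6 @ 247) → take D (9 @ 194) → take C (18 @ 293) → take 2/25 of F → 21.12; 35/35 used.
3 item(s) taken whole; one partial (take 2/25 of F).

3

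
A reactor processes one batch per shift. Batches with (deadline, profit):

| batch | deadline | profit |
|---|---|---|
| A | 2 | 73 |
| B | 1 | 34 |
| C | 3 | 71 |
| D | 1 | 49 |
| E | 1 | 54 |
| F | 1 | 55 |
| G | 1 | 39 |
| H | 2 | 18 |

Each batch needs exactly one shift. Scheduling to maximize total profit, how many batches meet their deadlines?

3

Take jobs in profit order; each goes to the latest open slot no later than its deadline.
Profit order: A=73 C=71 F=55 E=54 D=49 G=39 B=34 H=18
Assign: A→slot 2, C→slot 3, F→slot 1, E skipped, D skipped, G skipped, B skipped, H skipped.
Slots: [1:F] [2:A] [3:C]
3 of 8 scheduled.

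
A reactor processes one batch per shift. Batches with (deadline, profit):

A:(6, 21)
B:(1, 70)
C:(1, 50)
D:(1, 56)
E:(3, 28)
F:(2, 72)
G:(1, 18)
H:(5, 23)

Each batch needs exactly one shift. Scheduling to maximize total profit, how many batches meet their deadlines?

5

Sort by profit descending; place each in the latest free slot ≤ its deadline.
Profit order: F=72 B=70 D=56 C=50 E=28 H=23 A=21 G=18
Assign: F→slot 2, B→slot 1, D skipped, C skipped, E→slot 3, H→slot 5, A→slot 6, G skipped.
Slots: [1:B] [2:F] [3:E] [5:H] [6:A]
5 of 8 scheduled.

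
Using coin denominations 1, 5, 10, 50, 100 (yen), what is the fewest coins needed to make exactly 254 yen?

7

254 = 2×100 + 1×50 + 4×1
Total coins = 2 + 1 + 4 = 7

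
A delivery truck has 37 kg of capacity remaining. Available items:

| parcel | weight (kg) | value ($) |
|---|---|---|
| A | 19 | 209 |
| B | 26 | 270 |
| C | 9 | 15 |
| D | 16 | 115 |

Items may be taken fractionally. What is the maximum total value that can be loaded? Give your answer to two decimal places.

395.92

Order: A (209/19=11.00) > B (270/26=10.38) > D (115/16=7.19) > C (15/9=1.67)
Fill: take A (19 @ 209) → take 18/26 of B → 186.92; 37/37 used.
Total value = 395.92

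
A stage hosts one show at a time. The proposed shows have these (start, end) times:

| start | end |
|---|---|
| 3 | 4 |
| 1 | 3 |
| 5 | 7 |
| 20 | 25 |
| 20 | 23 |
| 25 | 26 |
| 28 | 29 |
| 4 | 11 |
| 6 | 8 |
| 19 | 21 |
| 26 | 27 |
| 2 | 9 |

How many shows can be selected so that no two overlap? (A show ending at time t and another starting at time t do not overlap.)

7

Sort by end time and greedily take each interval whose start is ≥ the last chosen end.
Sorted by end: (1,3)  (3,4)  (5,7)  (6,8)  (2,9)  (4,11)  (19,21)  (20,23)  (20,25)  (25,26)  (26,27)  (28,29)
take (1,3); take (3,4); take (5,7); take (19,21); skip (20,23); take (25,26); take (26,27); take (28,29).
Selected 7 shows.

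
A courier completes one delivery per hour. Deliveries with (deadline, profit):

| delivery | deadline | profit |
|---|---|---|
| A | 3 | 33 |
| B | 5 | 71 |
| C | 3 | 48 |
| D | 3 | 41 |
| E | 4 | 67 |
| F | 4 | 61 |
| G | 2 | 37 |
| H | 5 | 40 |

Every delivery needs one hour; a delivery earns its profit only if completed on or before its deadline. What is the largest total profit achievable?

Take jobs in profit order; each goes to the latest open slot no later than its deadline.
By profit: B(d5,71), E(d4,67), F(d4,61), C(d3,48), D(d3,41), H(d5,40), G(d2,37), A(d3,33)
B→slot 5; E→slot 4; F→slot 3; C→slot 2; D→slot 1; H skipped; G skipped; A skipped.
Profit = 41 + 48 + 61 + 67 + 71 = 288

288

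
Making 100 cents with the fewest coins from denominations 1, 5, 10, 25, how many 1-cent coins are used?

0

100 = 4×25
Count of 1: 0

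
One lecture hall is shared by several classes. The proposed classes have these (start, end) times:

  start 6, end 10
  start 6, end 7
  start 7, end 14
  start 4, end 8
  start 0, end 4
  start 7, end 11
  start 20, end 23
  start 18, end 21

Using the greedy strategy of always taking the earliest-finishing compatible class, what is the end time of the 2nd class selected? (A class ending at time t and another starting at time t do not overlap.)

Sorted by end: (0,4)  (6,7)  (4,8)  (6,10)  (7,11)  (7,14)  (18,21)  (20,23)
take (0,4); take (6,7); take (7,11); skip (7,14); take (18,21).
Selected: (0,4) (6,7) (7,11) (18,21)

7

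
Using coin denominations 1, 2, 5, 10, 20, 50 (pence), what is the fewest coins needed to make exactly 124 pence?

124 = 2×50 + 1×20 + 2×2
Total coins = 2 + 1 + 2 = 5

5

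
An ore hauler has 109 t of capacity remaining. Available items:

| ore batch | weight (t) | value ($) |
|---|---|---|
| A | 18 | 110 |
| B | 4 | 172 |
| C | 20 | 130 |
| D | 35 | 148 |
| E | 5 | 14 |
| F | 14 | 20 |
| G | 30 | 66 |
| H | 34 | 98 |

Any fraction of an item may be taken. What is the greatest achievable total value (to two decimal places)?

Greedy by value/weight ratio, highest first.
Ratios (sorted): B 43.00, C 6.50, A 6.11, D 4.23, H 2.88, E 2.80, G 2.20, F 1.43
take B (4 @ 172); take C (20 @ 130); take A (18 @ 110); take D (35 @ 148); take 32/34 of H → 92.24. Capacity used 109/109.
Total value = 652.24

652.24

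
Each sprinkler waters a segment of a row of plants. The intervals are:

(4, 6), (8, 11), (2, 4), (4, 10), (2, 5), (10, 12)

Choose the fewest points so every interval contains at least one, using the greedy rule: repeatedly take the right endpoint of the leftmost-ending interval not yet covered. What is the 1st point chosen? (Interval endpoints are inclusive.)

4

By right end: [2,4]  [2,5]  [4,6]  [4,10]  [8,11]  [10,12]
[2,4] uncovered → point at 4; [8,11] uncovered → point at 11.
Points: 4, 11 (2 total).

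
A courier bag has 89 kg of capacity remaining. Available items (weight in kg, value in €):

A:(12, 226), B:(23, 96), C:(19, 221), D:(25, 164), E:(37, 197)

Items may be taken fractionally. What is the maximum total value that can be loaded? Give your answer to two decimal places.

786.70

Sort by value per unit weight and fill in that order.
Order: A (226/12=18.83) > C (221/19=11.63) > D (164/25=6.56) > E (197/37=5.32) > B (96/23=4.17)
Fill: take A (12 @ 226) → take C (19 @ 221) → take D (25 @ 164) → take 33/37 of E → 175.70; 89/89 used.
Total value = 786.70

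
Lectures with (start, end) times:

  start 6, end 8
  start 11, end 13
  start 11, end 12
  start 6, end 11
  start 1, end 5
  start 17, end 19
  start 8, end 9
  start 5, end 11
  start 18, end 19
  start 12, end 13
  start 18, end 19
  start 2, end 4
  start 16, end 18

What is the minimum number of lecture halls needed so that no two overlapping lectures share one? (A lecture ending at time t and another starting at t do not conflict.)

3

Events (time:±→running): 1:+→1 2:+→2 4:-→1 5:-→0 5:+→1 6:+→2 6:+→3 … peak 3.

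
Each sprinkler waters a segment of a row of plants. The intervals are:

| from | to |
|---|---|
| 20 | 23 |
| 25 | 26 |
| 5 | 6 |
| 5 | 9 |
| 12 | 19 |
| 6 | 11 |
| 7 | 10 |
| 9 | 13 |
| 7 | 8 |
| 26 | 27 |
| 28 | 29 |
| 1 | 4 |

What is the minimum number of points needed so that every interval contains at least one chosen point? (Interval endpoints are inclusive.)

7

Sorted: [1,4] [5,6] [7,8] [5,9] [7,10] [6,11] [9,13] [12,19] [20,23] [25,26] [26,27] [28,29]
{[1,4]} hit by 4; {[5,6]} hit by 6; {[7,8],[5,9],[7,10],[6,11]} hit by 8; {[9,13],[12,19]} hit by 13; {[20,23]} hit by 23; {[25,26],[26,27]} hit by 26; {[28,29]} hit by 29.
Points: 4, 6, 8, 13, 23, 26, 29 (7 total).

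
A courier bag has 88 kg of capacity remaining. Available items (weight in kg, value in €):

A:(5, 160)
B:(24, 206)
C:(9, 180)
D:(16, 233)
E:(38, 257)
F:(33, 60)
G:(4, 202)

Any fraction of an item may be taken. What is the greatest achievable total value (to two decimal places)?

Greedy by value/weight ratio, highest first.
Ratios (sorted): G 50.50, A 32.00, C 20.00, D 14.56, B 8.58, E 6.76, F 1.82
take G (4 @ 202); take A (5 @ 160); take C (9 @ 180); take D (16 @ 233); take B (24 @ 206); take 30/38 of E → 202.89. Capacity used 88/88.
Total value = 1183.89

1183.89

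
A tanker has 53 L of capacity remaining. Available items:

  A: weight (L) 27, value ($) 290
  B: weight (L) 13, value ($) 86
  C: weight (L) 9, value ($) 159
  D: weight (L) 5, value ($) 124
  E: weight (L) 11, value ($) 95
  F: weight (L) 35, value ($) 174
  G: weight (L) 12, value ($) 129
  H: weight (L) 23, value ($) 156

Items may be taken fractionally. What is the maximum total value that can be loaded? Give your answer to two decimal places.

Ratios (sorted): D 24.80, C 17.67, G 10.75, A 10.74, E 8.64, H 6.78, B 6.62, F 4.97
take D (5 @ 124); take C (9 @ 159); take G (12 @ 129); take A (27 @ 290). Capacity used 53/53.
Total value = 702.00

702.00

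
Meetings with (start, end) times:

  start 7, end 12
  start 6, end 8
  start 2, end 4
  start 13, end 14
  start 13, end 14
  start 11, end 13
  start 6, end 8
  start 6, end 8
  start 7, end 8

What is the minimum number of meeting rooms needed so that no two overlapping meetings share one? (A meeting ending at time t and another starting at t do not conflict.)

5

starts: [2, 6, 6, 6, 7, 7, 11, 13, 13]
ends:   [4, 8, 8, 8, 8, 12, 13, 14, 14]
s2→1 e4→0 s6→1 s6→2 s6→3 s7→4 s7→5  — peak 5.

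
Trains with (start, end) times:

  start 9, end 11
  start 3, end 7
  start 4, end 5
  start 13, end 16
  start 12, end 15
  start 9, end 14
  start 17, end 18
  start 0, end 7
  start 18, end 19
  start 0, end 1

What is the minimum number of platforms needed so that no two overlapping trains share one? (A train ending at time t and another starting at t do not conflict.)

Events (time:±→running): 0:+→1 0:+→2 1:-→1 3:+→2 4:+→3 … peak 3.

3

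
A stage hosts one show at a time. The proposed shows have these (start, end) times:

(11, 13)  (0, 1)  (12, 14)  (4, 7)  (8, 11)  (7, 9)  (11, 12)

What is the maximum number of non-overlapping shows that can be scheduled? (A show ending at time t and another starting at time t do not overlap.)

By end time: (0,1), (4,7), (7,9), (8,11), (11,12), (11,13), (12,14).
Pick (0,1); next start ≥ 1 → (4,7); next start ≥ 7 → (7,9); next start ≥ 9 → (11,12); next start ≥ 12 → (12,14).
Selected 5 shows.

5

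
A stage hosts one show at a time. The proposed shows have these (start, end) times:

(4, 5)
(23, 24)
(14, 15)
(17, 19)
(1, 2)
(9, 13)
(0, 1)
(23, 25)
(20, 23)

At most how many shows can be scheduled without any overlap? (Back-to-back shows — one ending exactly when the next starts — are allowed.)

8

Order by finish time; keep every interval that doesn't clash with the previous kept one.
By end time: (0,1), (1,2), (4,5), (9,13), (14,15), (17,19), (20,23), (23,24), (23,25).
Pick (0,1); next start ≥ 1 → (1,2); next start ≥ 2 → (4,5); next start ≥ 5 → (9,13); next start ≥ 13 → (14,15); next start ≥ 15 → (17,19); next start ≥ 19 → (20,23); next start ≥ 23 → (23,24).
Selected 8 shows.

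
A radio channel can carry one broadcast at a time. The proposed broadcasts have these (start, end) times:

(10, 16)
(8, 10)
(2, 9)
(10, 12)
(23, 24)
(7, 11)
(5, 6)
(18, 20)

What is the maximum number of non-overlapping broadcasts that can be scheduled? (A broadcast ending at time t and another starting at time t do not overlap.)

5

Order by finish time; keep every interval that doesn't clash with the previous kept one.
By end time: (5,6), (2,9), (8,10), (7,11), (10,12), (10,16), (18,20), (23,24).
Pick (5,6); next start ≥ 6 → (8,10); next start ≥ 10 → (10,12); next start ≥ 12 → (18,20); next start ≥ 20 → (23,24).
Selected 5 broadcasts.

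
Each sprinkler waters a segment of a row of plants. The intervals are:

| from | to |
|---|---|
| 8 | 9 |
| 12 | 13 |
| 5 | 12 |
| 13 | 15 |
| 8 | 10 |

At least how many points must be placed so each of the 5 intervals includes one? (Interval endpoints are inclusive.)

2

Process intervals by earliest right end; each time one isn't hit yet, stab at its right endpoint.
Sorted: [8,9] [8,10] [5,12] [12,13] [13,15]
{[8,9],[8,10],[5,12]} hit by 9; {[12,13],[13,15]} hit by 13.
Points: 9, 13 (2 total).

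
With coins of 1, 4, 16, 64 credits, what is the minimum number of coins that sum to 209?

209 = 3×64 + 1×16 + 1×1
Total coins = 3 + 1 + 1 = 5

5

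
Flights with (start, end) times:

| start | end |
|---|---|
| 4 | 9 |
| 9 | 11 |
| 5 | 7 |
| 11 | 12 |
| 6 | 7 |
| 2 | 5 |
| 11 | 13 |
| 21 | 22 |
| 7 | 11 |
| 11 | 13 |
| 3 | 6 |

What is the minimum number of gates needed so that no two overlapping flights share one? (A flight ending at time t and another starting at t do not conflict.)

3

Count concurrent intervals with a sweep; the peak is the room count.
starts: [2, 3, 4, 5, 6, 7, 9, 11, 11, 11, 21]
ends:   [5, 6, 7, 7, 9, 11, 11, 12, 13, 13, 22]
s2→1 s3→2 s4→3  — peak 3.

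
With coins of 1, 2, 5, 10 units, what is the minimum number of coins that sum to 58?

58 = 5×10 + 1×5 + 1×2 + 1×1
Total coins = 5 + 1 + 1 + 1 = 8

8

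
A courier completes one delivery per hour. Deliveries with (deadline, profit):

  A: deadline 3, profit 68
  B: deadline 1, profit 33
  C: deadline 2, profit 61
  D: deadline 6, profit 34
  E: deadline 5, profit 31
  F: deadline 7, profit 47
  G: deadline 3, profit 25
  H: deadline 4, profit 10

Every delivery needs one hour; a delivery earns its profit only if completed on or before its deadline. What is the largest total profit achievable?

Sort by profit descending; place each in the latest free slot ≤ its deadline.
By profit: A(d3,68), C(d2,61), F(d7,47), D(d6,34), B(d1,33), E(d5,31), G(d3,25), H(d4,10)
A→slot 3; C→slot 2; F→slot 7; D→slot 6; B→slot 1; E→slot 5; G skipped; H→slot 4.
Profit = 33 + 61 + 68 + 10 + 31 + 34 + 47 = 284

284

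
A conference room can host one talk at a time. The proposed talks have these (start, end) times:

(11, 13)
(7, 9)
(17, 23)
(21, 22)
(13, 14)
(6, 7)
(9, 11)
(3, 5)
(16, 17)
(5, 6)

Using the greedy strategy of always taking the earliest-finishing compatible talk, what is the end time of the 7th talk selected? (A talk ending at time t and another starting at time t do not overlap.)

14

By end time: (3,5), (5,6), (6,7), (7,9), (9,11), (11,13), (13,14), (16,17), (21,22), (17,23).
Pick (3,5); next start ≥ 5 → (5,6); next start ≥ 6 → (6,7); next start ≥ 7 → (7,9); next start ≥ 9 → (9,11); next start ≥ 11 → (11,13); next start ≥ 13 → (13,14); next start ≥ 14 → (16,17); next start ≥ 17 → (21,22).
Selected: (3,5) (5,6) (6,7) (7,9) (9,11) (11,13) (13,14) (16,17) (21,22)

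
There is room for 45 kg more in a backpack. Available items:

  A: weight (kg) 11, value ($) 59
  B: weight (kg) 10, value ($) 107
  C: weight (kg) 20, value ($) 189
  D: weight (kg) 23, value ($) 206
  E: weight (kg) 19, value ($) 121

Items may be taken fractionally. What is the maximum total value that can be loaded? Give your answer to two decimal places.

Sort by value per unit weight and fill in that order.
Ratios (sorted): B 10.70, C 9.45, D 8.96, E 6.37, A 5.36
take B (10 @ 107); take C (20 @ 189); take 15/23 of D → 134.35. Capacity used 45/45.
Total value = 430.35

430.35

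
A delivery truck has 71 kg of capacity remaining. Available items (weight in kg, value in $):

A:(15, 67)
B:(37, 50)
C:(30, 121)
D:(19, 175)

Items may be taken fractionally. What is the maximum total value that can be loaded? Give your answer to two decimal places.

372.46

Greedy by value/weight ratio, highest first.
Ratios (sorted): D 9.21, A 4.47, C 4.03, B 1.35
take D (19 @ 175); take A (15 @ 67); take C (30 @ 121); take 7/37 of B → 9.46. Capacity used 71/71.
Total value = 372.46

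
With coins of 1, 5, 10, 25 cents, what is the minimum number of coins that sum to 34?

6

34 = 1×25 + 1×5 + 4×1
Total coins = 1 + 1 + 4 = 6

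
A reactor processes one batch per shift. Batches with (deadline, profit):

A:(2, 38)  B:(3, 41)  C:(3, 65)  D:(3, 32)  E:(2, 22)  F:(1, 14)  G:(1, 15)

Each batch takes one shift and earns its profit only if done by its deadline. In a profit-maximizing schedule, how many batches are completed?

Profit order: C=65 B=41 A=38 D=32 E=22 G=15 F=14
Assign: C→slot 3, B→slot 2, A→slot 1, D skipped, E skipped, G skipped, F skipped.
Slots: [1:A] [2:B] [3:C]
3 of 7 scheduled.

3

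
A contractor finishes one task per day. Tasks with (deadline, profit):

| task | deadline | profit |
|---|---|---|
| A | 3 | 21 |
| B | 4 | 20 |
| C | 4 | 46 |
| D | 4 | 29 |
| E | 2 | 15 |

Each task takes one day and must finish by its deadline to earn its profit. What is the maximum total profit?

116

By profit: C(d4,46), D(d4,29), A(d3,21), B(d4,20), E(d2,15)
C→slot 4; D→slot 3; A→slot 2; B→slot 1; E skipped.
Profit = 20 + 21 + 29 + 46 = 116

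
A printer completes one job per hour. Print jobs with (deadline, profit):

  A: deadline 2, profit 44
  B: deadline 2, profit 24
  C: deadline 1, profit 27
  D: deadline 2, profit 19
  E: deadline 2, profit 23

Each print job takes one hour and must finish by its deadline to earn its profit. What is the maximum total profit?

71

Sort by profit descending; place each in the latest free slot ≤ its deadline.
By profit: A(d2,44), C(d1,27), B(d2,24), E(d2,23), D(d2,19)
A→slot 2; C→slot 1; B skipped; E skipped; D skipped.
Profit = 27 + 44 = 71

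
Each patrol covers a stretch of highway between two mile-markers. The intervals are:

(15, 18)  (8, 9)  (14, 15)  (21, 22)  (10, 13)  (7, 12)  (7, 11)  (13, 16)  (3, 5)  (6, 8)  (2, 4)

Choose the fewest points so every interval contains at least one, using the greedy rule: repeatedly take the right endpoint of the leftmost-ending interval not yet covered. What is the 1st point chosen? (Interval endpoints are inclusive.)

4

By right end: [2,4]  [3,5]  [6,8]  [8,9]  [7,11]  [7,12]  [10,13]  [14,15]  [13,16]  [15,18]  [21,22]
[2,4] uncovered → point at 4; [6,8] uncovered → point at 8; [10,13] uncovered → point at 13; [14,15] uncovered → point at 15; [21,22] uncovered → point at 22.
Points: 4, 8, 13, 15, 22 (5 total).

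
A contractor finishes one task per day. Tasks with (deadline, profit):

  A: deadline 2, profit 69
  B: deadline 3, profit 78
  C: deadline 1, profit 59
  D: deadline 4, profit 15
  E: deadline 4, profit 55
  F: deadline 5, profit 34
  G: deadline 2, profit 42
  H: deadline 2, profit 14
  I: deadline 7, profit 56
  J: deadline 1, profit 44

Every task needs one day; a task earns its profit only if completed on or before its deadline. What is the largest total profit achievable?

351

Take jobs in profit order; each goes to the latest open slot no later than its deadline.
By profit: B(d3,78), A(d2,69), C(d1,59), I(d7,56), E(d4,55), J(d1,44), G(d2,42), F(d5,34), D(d4,15), H(d2,14)
B→slot 3; A→slot 2; C→slot 1; I→slot 7; E→slot 4; J skipped; G skipped; F→slot 5; D skipped; H skipped.
Profit = 59 + 69 + 78 + 55 + 34 + 56 = 351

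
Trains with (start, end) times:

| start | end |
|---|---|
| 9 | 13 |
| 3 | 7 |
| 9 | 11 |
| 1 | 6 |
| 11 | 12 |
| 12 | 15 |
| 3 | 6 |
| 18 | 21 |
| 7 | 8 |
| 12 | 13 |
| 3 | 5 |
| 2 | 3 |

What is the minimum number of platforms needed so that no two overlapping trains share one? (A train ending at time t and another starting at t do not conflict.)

starts: [1, 2, 3, 3, 3, 7, 9, 9, 11, 12, 12, 18]
ends:   [3, 5, 6, 6, 7, 8, 11, 12, 13, 13, 15, 21]
s1→1 s2→2 e3→1 s3→2 s3→3 s3→4  — peak 4.

4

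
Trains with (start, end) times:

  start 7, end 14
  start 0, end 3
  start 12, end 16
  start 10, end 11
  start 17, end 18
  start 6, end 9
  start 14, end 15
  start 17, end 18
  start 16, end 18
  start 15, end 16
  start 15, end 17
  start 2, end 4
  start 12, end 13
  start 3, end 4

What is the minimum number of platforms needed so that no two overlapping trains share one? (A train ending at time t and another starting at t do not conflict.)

The answer is the maximum number of intervals overlapping at any instant.
Events (time:±→running): 0:+→1 2:+→2 3:-→1 3:+→2 4:-→1 4:-→0 6:+→1 7:+→2 9:-→1 10:+→2 11:-→1 12:+→2 12:+→3 … peak 3.

3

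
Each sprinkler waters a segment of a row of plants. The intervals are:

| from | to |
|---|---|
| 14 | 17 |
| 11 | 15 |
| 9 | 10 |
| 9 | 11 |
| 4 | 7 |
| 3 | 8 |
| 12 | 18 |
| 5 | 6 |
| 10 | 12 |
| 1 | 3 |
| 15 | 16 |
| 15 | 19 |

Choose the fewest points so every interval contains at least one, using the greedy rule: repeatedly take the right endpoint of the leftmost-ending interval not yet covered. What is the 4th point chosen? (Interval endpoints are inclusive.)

15

Sort by right endpoint; whenever an interval is uncovered, place a point at its right end.
By right end: [1,3]  [5,6]  [4,7]  [3,8]  [9,10]  [9,11]  [10,12]  [11,15]  [15,16]  [14,17]  [12,18]  [15,19]
[1,3] uncovered → point at 3; [5,6] uncovered → point at 6; [9,10] uncovered → point at 10; [11,15] uncovered → point at 15.
Points: 3, 6, 10, 15 (4 total).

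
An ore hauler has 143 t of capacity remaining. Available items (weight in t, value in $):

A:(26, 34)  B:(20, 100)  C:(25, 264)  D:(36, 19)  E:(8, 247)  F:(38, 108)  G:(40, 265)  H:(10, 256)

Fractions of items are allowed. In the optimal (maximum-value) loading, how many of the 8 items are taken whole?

Greedy by value/weight ratio, highest first.
Order: E (247/8=30.88) > H (256/10=25.60) > C (264/25=10.56) > G (265/40=6.62) > B (100/20=5.00) > F (108/38=2.84) > A (34/26=1.31) > D (19/36=0.53)
Fill: take E (8 @ 247) → take H (10 @ 256) → take C (25 @ 264) → take G (40 @ 265) → take B (20 @ 100) → take F (38 @ 108) → take 2/26 of A → 2.62; 143/143 used.
6 item(s) taken whole; one partial (take 2/26 of A).

6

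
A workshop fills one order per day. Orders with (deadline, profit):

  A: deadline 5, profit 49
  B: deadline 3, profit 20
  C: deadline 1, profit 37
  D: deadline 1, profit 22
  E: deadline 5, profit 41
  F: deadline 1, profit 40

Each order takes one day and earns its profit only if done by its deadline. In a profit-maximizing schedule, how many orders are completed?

4

Sort by profit descending; place each in the latest free slot ≤ its deadline.
Profit order: A=49 E=41 F=40 C=37 D=22 B=20
Assign: A→slot 5, E→slot 4, F→slot 1, C skipped, D skipped, B→slot 3.
Slots: [1:F] [3:B] [4:E] [5:A]
4 of 6 scheduled.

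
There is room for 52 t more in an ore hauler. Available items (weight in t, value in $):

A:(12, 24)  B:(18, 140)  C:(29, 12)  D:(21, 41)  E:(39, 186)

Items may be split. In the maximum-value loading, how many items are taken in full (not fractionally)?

1

Ratios (sorted): B 7.78, E 4.77, A 2.00, D 1.95, C 0.41
take B (18 @ 140); take 34/39 of E → 162.15. Capacity used 52/52.
1 item(s) taken whole; one partial (take 34/39 of E).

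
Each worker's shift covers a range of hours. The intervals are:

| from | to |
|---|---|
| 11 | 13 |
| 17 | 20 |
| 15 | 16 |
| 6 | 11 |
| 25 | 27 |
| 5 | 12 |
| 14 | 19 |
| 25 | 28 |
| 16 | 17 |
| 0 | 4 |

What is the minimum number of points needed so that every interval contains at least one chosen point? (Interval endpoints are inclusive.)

5

Sorted: [0,4] [6,11] [5,12] [11,13] [15,16] [16,17] [14,19] [17,20] [25,27] [25,28]
{[0,4]} hit by 4; {[6,11],[5,12],[11,13]} hit by 11; {[15,16],[16,17],[14,19]} hit by 16; {[17,20]} hit by 20; {[25,27],[25,28]} hit by 27.
Points: 4, 11, 16, 20, 27 (5 total).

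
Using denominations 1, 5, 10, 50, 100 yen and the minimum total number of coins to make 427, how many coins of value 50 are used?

0

427 = 4×100 + 2×10 + 1×5 + 2×1
Count of 50: 0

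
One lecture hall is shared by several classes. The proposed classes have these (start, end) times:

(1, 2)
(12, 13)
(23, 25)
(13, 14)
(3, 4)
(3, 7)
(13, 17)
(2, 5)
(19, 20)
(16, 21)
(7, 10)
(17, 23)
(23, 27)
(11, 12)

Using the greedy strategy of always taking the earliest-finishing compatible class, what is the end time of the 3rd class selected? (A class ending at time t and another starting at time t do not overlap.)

Sorted by end: (1,2)  (3,4)  (2,5)  (3,7)  (7,10)  (11,12)  (12,13)  (13,14)  (13,17)  (19,20)  (16,21)  (17,23)  (23,25)  (23,27)
take (1,2); take (3,4); take (7,10); take (11,12); take (12,13); take (13,14); skip (13,17); take (19,20); take (23,25).
Selected: (1,2) (3,4) (7,10) (11,12) (12,13) (13,14) (19,20) (23,25)

10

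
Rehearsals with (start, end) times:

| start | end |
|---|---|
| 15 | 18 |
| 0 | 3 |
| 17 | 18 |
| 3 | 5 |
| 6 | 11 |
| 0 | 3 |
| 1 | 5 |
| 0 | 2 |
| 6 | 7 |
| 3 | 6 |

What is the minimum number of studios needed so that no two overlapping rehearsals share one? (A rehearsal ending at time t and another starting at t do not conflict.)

4

Events (time:±→running): 0:+→1 0:+→2 0:+→3 1:+→4 … peak 4.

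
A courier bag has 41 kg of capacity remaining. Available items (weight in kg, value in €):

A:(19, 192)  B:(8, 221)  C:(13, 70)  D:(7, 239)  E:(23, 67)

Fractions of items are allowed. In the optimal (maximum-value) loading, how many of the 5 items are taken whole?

Order: D (239/7=34.14) > B (221/8=27.62) > A (192/19=10.11) > C (70/13=5.38) > E (67/23=2.91)
Fill: take D (7 @ 239) → take B (8 @ 221) → take A (19 @ 192) → take 7/13 of C → 37.69; 41/41 used.
3 item(s) taken whole; one partial (take 7/13 of C).

3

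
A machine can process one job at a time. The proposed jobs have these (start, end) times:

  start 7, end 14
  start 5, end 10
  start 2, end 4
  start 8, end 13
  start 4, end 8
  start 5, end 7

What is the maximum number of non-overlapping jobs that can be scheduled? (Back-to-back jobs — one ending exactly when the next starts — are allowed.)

3

Order by finish time; keep every interval that doesn't clash with the previous kept one.
By end time: (2,4), (5,7), (4,8), (5,10), (8,13), (7,14).
Pick (2,4); next start ≥ 4 → (5,7); next start ≥ 7 → (8,13).
Selected 3 jobs.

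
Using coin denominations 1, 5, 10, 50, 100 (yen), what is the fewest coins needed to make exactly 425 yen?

Greedy: take as many of the largest coin as possible, then repeat with the remainder.
425 − 4×100→25 − 2×10→5 − 1×5→0
Total coins = 4 + 2 + 1 = 7

7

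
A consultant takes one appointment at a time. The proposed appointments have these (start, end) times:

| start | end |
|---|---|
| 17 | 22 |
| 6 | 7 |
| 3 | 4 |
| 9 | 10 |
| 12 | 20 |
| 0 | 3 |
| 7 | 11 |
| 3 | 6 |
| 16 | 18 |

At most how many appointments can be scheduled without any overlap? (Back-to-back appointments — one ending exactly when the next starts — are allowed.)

Greedy by earliest finish: after sorting by end time, pick each interval compatible with the last pick.
By end time: (0,3), (3,4), (3,6), (6,7), (9,10), (7,11), (16,18), (12,20), (17,22).
Pick (0,3); next start ≥ 3 → (3,4); next start ≥ 4 → (6,7); next start ≥ 7 → (9,10); next start ≥ 10 → (16,18).
Selected 5 appointments.

5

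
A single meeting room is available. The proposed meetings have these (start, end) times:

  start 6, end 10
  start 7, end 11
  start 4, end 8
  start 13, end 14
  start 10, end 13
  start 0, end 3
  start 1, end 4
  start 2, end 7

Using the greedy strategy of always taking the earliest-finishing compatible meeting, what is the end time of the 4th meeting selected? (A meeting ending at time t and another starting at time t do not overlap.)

14

Sort by end time and greedily take each interval whose start is ≥ the last chosen end.
By end time: (0,3), (1,4), (2,7), (4,8), (6,10), (7,11), (10,13), (13,14).
Pick (0,3); next start ≥ 3 → (4,8); next start ≥ 8 → (10,13); next start ≥ 13 → (13,14).
Selected: (0,3) (4,8) (10,13) (13,14)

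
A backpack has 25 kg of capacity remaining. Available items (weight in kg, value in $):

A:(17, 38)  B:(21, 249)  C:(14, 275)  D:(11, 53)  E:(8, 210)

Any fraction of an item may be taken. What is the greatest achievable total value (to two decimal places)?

Greedy by value/weight ratio, highest first.
Ratios (sorted): E 26.25, C 19.64, B 11.86, D 4.82, A 2.24
take E (8 @ 210); take C (14 @ 275); take 3/21 of B → 35.57. Capacity used 25/25.
Total value = 520.57

520.57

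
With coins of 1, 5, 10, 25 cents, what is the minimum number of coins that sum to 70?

4

Use the largest denomination that fits, subtract, and repeat.
70 − 2×25→20 − 2×10→0
Total coins = 2 + 2 = 4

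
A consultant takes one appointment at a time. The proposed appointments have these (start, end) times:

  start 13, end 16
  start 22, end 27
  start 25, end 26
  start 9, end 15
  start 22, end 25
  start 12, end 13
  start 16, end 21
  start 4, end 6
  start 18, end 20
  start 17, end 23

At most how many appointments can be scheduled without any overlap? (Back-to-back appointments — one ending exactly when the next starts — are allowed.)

Greedy by earliest finish: after sorting by end time, pick each interval compatible with the last pick.
Sorted by end: (4,6)  (12,13)  (9,15)  (13,16)  (18,20)  (16,21)  (17,23)  (22,25)  (25,26)  (22,27)
take (4,6); take (12,13); take (13,16); take (18,20); skip (16,21); skip (17,23); take (22,25); take (25,26).
Selected 6 appointments.

6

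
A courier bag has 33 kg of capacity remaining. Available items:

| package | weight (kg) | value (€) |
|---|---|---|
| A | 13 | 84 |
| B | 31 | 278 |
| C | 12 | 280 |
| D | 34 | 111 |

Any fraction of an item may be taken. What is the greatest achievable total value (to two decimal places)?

468.32

Sort by value per unit weight and fill in that order.
Ratios (sorted): C 23.33, B 8.97, A 6.46, D 3.26
take C (12 @ 280); take 21/31 of B → 188.32. Capacity used 33/33.
Total value = 468.32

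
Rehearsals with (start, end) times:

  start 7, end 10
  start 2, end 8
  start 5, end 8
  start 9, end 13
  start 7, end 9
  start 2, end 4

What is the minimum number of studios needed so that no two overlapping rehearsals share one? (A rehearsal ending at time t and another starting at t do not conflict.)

The answer is the maximum number of intervals overlapping at any instant.
starts: [2, 2, 5, 7, 7, 9]
ends:   [4, 8, 8, 9, 10, 13]
s2→1 s2→2 e4→1 s5→2 s7→3 s7→4  — peak 4.

4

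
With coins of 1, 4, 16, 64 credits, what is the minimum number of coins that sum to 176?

5

Greedy: take as many of the largest coin as possible, then repeat with the remainder.
176 − 2×64→48 − 3×16→0
Total coins = 2 + 3 = 5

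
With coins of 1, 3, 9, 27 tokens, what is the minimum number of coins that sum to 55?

3

Use the largest denomination that fits, subtract, and repeat.
55 − 2×27→1 − 1×1→0
Total coins = 2 + 1 = 3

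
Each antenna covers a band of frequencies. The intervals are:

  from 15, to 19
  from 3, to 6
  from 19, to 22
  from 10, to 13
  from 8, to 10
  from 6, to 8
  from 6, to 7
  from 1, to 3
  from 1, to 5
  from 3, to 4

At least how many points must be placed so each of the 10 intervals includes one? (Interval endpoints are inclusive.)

By right end: [1,3]  [3,4]  [1,5]  [3,6]  [6,7]  [6,8]  [8,10]  [10,13]  [15,19]  [19,22]
[1,3] uncovered → point at 3; [6,7] uncovered → point at 7; [8,10] uncovered → point at 10; [15,19] uncovered → point at 19.
Points: 3, 7, 10, 19 (4 total).

4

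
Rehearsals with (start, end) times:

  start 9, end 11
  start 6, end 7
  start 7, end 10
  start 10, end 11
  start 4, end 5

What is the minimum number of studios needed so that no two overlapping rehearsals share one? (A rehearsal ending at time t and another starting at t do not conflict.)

2

Count concurrent intervals with a sweep; the peak is the room count.
starts: [4, 6, 7, 9, 10]
ends:   [5, 7, 10, 11, 11]
s4→1 e5→0 s6→1 e7→0 s7→1 s9→2  — peak 2.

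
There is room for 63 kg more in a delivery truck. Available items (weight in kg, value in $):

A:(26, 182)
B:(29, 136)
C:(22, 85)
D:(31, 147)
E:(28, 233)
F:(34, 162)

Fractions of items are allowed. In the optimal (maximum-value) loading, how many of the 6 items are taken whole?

2

Greedy by value/weight ratio, highest first.
Ratios (sorted): E 8.32, A 7.00, F 4.76, D 4.74, B 4.69, C 3.86
take E (28 @ 233); take A (26 @ 182); take 9/34 of F → 42.88. Capacity used 63/63.
2 item(s) taken whole; one partial (take 9/34 of F).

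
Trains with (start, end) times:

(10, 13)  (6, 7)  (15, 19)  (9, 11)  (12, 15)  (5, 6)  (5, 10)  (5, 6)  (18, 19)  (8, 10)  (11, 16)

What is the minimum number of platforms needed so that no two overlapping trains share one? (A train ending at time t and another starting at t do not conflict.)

starts: [5, 5, 5, 6, 8, 9, 10, 11, 12, 15, 18]
ends:   [6, 6, 7, 10, 10, 11, 13, 15, 16, 19, 19]
s5→1 s5→2 s5→3  — peak 3.

3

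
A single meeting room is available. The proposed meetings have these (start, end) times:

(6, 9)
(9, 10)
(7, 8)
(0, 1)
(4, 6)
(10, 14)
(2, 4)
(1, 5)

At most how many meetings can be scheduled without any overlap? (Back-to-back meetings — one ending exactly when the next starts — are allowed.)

Order by finish time; keep every interval that doesn't clash with the previous kept one.
Sorted by end: (0,1)  (2,4)  (1,5)  (4,6)  (7,8)  (6,9)  (9,10)  (10,14)
take (0,1); take (2,4); take (4,6); take (7,8); take (9,10); take (10,14).
Selected 6 meetings.

6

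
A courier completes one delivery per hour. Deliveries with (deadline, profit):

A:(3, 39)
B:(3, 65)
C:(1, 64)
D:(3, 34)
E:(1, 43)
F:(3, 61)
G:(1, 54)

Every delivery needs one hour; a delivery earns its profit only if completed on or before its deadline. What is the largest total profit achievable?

Sort by profit descending; place each in the latest free slot ≤ its deadline.
By profit: B(d3,65), C(d1,64), F(d3,61), G(d1,54), E(d1,43), A(d3,39), D(d3,34)
B→slot 3; C→slot 1; F→slot 2; G skipped; E skipped; A skipped; D skipped.
Profit = 64 + 61 + 65 = 190

190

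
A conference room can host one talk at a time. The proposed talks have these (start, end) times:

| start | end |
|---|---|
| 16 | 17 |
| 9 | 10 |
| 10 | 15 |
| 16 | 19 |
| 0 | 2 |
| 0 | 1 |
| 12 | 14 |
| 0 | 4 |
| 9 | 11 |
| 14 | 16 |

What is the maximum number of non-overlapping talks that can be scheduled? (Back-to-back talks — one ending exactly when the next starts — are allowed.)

5

By end time: (0,1), (0,2), (0,4), (9,10), (9,11), (12,14), (10,15), (14,16), (16,17), (16,19).
Pick (0,1); next start ≥ 1 → (9,10); next start ≥ 10 → (12,14); next start ≥ 14 → (14,16); next start ≥ 16 → (16,17).
Selected 5 talks.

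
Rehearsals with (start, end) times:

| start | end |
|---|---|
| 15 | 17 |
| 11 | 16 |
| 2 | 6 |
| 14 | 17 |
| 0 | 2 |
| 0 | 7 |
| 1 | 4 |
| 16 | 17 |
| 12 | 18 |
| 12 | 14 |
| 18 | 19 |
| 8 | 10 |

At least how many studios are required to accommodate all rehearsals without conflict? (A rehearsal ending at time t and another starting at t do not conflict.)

The answer is the maximum number of intervals overlapping at any instant.
starts: [0, 0, 1, 2, 8, 11, 12, 12, 14, 15, 16, 18]
ends:   [2, 4, 6, 7, 10, 14, 16, 17, 17, 17, 18, 19]
s0→1 s0→2 s1→3 e2→2 s2→3 e4→2 e6→1 e7→0 s8→1 e10→0 s11→1 s12→2 s12→3 e14→2 s14→3 s15→4  — peak 4.

4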